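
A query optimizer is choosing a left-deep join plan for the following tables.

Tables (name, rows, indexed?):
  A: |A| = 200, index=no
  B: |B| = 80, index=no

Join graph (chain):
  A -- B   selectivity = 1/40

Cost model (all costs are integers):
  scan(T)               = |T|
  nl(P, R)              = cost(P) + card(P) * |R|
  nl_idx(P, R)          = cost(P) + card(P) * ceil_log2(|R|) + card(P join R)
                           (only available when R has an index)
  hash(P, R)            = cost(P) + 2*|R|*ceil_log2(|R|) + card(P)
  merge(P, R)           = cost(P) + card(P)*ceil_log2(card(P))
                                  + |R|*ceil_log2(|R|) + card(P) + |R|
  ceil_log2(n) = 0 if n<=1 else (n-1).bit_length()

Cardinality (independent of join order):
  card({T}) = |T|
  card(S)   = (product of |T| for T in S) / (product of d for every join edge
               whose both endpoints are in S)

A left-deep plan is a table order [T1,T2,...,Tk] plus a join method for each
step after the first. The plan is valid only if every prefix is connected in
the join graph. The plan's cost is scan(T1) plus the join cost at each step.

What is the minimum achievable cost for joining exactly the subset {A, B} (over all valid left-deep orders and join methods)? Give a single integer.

Selinger DP over subsets of {A,B}:
  {A}: scan cost=200, card=200
  {B}: scan cost=80, card=80
  {AB}: card=400; try (B,hash)→1520, (A,merge)→2520, (B,merge)→2640, (A,hash)→3360, (A,nl)→16080, (B,nl)→16200; best=1520 via (B,hash)

1520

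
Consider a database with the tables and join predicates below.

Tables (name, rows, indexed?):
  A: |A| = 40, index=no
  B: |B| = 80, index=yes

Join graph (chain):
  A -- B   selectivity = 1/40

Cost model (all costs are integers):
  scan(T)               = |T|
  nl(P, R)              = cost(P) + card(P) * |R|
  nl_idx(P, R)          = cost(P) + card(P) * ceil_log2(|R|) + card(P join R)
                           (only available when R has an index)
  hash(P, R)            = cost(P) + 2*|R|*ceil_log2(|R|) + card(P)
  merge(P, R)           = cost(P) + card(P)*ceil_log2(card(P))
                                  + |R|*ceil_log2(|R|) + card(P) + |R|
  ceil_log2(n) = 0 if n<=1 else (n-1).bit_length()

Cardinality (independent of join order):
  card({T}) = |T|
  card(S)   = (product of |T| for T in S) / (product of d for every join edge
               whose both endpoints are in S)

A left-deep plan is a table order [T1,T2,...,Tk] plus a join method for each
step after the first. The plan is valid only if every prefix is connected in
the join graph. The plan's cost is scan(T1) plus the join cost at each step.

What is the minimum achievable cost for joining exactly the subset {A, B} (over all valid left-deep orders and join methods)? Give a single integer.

400

Selinger DP over subsets of {A,B}:
  {A}: scan cost=40, card=40
  {B}: scan cost=80, card=80
  {AB}: card=80; try (B,nl_idx)→400, (A,hash)→640, (B,merge)→960, (A,merge)→1000, (B,hash)→1200, (B,nl)→3240 …(+1); best=400 via (B,nl_idx)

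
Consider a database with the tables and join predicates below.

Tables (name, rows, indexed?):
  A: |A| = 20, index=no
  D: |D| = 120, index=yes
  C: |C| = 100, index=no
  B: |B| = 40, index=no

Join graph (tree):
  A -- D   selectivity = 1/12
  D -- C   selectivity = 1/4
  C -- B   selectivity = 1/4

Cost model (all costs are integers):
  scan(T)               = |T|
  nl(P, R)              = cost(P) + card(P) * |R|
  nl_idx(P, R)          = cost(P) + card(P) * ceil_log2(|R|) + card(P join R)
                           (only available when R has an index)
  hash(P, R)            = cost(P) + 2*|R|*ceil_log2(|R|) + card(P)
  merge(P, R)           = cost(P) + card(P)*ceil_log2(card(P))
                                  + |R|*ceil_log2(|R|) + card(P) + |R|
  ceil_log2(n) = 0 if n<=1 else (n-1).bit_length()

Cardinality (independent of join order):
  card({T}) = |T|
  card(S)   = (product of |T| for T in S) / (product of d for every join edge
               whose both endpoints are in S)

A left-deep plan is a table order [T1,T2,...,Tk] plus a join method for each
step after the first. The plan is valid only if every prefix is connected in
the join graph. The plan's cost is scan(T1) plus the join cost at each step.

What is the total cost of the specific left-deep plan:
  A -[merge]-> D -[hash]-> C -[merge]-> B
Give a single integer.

72980

step 1: scan A: cost=20, card=20
step 2: join D via merge
    card(P join D) = 20*120/(12) = 200
    cost = 20 + 20*5 + 120*7 + 20 + 120 = 1100
step 3: join C via hash
    card(P join C) = 200*100/(4) = 5000
    cost = 1100 + 2*100*7 + 200 = 2700
step 4: join B via merge
    card(P join B) = 5000*40/(4) = 50000
    cost = 2700 + 5000*13 + 40*6 + 5000 + 40 = 72980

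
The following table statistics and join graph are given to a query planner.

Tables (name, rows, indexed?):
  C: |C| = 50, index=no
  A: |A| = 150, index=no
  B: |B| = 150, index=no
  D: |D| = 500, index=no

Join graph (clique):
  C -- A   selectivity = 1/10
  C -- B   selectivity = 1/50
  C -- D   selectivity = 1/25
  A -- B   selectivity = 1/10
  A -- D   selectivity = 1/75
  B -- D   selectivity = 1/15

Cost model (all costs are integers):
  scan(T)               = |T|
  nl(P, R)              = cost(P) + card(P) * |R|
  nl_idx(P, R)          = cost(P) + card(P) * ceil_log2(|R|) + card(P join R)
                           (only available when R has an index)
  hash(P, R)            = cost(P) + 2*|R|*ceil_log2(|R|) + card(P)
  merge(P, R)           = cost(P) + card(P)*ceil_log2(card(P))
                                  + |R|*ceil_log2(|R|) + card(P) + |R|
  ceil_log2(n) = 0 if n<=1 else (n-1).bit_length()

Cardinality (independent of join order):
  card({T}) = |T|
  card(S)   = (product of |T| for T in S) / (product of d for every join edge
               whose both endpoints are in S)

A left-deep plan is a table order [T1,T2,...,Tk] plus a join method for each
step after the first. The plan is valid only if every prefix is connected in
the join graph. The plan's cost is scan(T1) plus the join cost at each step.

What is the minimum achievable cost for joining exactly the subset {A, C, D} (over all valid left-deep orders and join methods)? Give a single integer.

5000

Selinger DP over subsets of {A,C,D}:
  {C}: scan cost=50, card=50
  {A}: scan cost=150, card=150
  {D}: scan cost=500, card=500
  {AC}: card=750; try (C,hash)→900, (A,merge)→1750, (C,merge)→1850, (A,hash)→2500, (A,nl)→7550, (C,nl)→7650; best=900 via (C,hash)
  {CD}: card=1000; try (C,hash)→1600, (D,merge)→5400, (C,merge)→5850, (D,hash)→9100, (D,nl)→25050, (C,nl)→25500; best=1600 via (C,hash)
  {AD}: card=1000; try (A,hash)→3400, (D,merge)→6500, (A,merge)→6850, (D,hash)→9300, (D,nl)→75150, (A,nl)→75500; best=3400 via (A,hash)
  {ACD}: card=200; try (C,hash)→5000, (A,hash)→5000, (D,hash)→10650, (A,merge)→13950, (D,merge)→14150, (C,merge)→14750 …(+3); best=5000 via (C,hash)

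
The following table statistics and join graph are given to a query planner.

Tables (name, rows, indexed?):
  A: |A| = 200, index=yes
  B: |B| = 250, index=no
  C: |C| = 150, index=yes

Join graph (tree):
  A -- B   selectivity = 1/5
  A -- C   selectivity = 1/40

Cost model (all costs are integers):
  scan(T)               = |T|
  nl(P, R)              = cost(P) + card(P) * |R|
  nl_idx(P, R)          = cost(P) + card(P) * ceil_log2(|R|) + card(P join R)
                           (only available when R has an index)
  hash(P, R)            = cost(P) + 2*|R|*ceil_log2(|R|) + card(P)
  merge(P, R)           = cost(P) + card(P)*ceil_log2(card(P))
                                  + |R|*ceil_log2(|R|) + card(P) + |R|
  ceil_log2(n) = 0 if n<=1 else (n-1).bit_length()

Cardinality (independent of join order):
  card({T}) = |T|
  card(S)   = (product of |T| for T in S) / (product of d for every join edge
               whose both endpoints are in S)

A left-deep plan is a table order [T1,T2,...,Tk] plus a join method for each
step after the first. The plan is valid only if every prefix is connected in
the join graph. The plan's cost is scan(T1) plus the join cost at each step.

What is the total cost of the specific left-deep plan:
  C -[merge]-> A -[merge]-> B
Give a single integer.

13800

step 1: scan C: cost=150, card=150
step 2: join A via merge
    card(P join A) = 150*200/(40) = 750
    cost = 150 + 150*8 + 200*8 + 150 + 200 = 3300
step 3: join B via merge
    card(P join B) = 750*250/(5) = 37500
    cost = 3300 + 750*10 + 250*8 + 750 + 250 = 13800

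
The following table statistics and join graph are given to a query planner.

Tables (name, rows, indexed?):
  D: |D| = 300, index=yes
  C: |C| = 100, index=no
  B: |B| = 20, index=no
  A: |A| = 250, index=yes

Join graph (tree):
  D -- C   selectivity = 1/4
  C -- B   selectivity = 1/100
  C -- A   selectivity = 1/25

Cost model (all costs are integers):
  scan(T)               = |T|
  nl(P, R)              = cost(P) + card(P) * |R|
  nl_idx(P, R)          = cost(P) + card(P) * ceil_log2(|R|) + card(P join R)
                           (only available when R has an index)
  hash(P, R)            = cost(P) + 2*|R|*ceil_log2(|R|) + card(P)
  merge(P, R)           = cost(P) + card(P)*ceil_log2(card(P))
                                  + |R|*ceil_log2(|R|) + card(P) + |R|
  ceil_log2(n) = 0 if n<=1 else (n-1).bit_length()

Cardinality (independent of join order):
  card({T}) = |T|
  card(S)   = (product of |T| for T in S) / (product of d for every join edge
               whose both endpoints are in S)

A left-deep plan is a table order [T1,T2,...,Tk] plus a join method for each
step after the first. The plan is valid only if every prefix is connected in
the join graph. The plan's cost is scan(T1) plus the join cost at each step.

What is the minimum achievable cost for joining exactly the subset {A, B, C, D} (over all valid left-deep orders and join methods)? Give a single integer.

Selinger DP over subsets of {A,B,C,D}:
  {D}: scan cost=300, card=300
  {C}: scan cost=100, card=100
  {B}: scan cost=20, card=20
  {A}: scan cost=250, card=250
  {CD}: card=7500; try (C,hash)→2000, (D,merge)→3900, (C,merge)→4100, (D,hash)→5600, (D,nl_idx)→8500, (D,nl)→30100 …(+1); best=2000 via (C,hash)
  {BC}: card=20; try (B,hash)→400, (C,merge)→940, (B,merge)→1020, (C,hash)→1440, (C,nl)→2020, (B,nl)→2100; best=400 via (B,hash)
  {AC}: card=1000; try (C,hash)→1900, (A,nl_idx)→1900, (A,merge)→3150, (C,merge)→3300, (A,hash)→4200, (A,nl)→25100 …(+1); best=1900 via (C,hash)
  {BCD}: card=1500; try (D,nl_idx)→2080, (D,merge)→3520, (D,hash)→5820, (D,nl)→6400, (B,hash)→9700, (B,merge)→107120 …(+1); best=2080 via (D,nl_idx)
  {ACD}: card=75000; try (D,hash)→8300, (A,hash)→13500, (D,merge)→15900, (D,nl_idx)→85900, (A,merge)→109250, (A,nl_idx)→137000 …(+2); best=8300 via (D,hash)
  {ABC}: card=200; try (A,nl_idx)→760, (A,merge)→2770, (B,hash)→3100, (A,hash)→4420, (A,nl)→5400, (B,merge)→13020 …(+1); best=760 via (A,nl_idx)
  {ABCD}: card=15000; try (D,merge)→5560, (D,hash)→6360, (A,hash)→7580, (D,nl_idx)→17560, (A,merge)→22330, (A,nl_idx)→29080 …(+5); best=5560 via (D,merge)

5560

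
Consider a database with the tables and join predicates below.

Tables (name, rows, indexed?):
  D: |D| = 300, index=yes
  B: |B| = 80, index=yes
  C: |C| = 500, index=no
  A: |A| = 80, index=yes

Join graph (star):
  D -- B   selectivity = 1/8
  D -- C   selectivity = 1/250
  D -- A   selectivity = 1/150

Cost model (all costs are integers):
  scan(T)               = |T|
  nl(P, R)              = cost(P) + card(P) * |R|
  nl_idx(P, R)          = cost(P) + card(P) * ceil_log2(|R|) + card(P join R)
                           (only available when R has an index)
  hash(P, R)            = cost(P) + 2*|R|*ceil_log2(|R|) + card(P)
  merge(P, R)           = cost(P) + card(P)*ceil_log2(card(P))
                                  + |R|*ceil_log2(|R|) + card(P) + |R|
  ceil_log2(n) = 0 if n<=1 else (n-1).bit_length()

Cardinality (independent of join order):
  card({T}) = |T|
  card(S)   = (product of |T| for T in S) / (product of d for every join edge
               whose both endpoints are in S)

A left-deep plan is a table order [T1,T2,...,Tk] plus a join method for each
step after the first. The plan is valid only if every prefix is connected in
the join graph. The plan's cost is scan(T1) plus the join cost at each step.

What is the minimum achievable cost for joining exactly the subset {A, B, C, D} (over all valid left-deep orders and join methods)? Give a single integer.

8760

Selinger DP over subsets of {A,B,C,D}:
  {D}: scan cost=300, card=300
  {B}: scan cost=80, card=80
  {C}: scan cost=500, card=500
  {A}: scan cost=80, card=80
  {BD}: card=3000; try (B,hash)→1720, (D,merge)→3720, (D,nl_idx)→3800, (B,merge)→3940, (B,nl_idx)→5400, (D,hash)→5560 …(+2); best=1720 via (B,hash)
  {CD}: card=600; try (D,nl_idx)→5600, (D,hash)→6400, (C,merge)→8300, (D,merge)→8500, (C,hash)→9600, (C,nl)→150300 …(+1); best=5600 via (D,nl_idx)
  {AD}: card=160; try (D,nl_idx)→960, (A,hash)→1720, (A,nl_idx)→2560, (D,merge)→3720, (A,merge)→3940, (D,hash)→5560 …(+2); best=960 via (D,nl_idx)
  {BCD}: card=6000; try (B,hash)→7320, (B,merge)→12840, (C,hash)→13720, (B,nl_idx)→15800, (C,merge)→45720, (B,nl)→53600 …(+1); best=7320 via (B,hash)
  {ABD}: card=1600; try (B,hash)→2240, (B,merge)→3040, (B,nl_idx)→3680, (A,hash)→5840, (B,nl)→13760, (A,nl_idx)→24320 …(+2); best=2240 via (B,hash)
  {ACD}: card=320; try (A,hash)→7320, (C,merge)→7400, (C,hash)→10120, (A,nl_idx)→10120, (A,merge)→12840, (A,nl)→53600 …(+1); best=7320 via (A,hash)
  {ABCD}: card=3200; try (B,hash)→8760, (B,merge)→11160, (B,nl_idx)→12760, (C,hash)→12840, (A,hash)→14440, (C,merge)→26440 …(+5); best=8760 via (B,hash)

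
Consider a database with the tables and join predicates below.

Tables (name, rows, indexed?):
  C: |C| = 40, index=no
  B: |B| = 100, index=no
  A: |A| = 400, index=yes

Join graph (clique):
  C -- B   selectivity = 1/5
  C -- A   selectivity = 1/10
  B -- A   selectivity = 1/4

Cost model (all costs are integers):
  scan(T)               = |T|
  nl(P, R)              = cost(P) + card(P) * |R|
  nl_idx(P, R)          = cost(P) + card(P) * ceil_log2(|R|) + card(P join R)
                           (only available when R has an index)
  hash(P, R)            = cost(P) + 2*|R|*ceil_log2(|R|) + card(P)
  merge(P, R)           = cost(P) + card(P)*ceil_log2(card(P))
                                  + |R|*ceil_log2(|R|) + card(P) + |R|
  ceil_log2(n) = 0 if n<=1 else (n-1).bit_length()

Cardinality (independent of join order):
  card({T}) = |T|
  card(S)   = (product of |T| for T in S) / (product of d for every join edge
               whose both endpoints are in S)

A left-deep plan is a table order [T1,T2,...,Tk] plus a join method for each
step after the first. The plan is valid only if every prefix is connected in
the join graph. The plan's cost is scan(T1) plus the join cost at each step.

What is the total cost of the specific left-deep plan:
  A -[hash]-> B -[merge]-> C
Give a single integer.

step 1: scan A: cost=400, card=400
step 2: join B via hash
    card(P join B) = 400*100/(4) = 10000
    cost = 400 + 2*100*7 + 400 = 2200
step 3: join C via merge
    card(P join C) = 10000*40/(5*10) = 8000
    cost = 2200 + 10000*14 + 40*6 + 10000 + 40 = 152480

152480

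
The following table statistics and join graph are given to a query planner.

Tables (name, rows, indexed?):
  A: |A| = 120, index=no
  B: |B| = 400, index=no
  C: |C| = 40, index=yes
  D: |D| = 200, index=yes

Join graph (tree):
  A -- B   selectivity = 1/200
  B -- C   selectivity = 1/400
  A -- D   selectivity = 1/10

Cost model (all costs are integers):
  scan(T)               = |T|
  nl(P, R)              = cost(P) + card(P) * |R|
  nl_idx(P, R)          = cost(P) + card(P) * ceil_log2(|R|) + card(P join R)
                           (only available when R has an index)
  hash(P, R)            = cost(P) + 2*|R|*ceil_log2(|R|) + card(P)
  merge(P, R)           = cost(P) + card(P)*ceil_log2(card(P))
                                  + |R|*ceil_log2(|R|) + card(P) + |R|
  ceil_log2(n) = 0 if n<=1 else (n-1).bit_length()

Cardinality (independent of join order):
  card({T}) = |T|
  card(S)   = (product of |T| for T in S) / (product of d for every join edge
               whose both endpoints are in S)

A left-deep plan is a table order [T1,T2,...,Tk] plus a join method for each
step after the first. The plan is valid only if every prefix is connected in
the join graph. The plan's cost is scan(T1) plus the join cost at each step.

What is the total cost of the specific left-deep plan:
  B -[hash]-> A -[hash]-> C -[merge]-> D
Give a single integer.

5144

step 1: scan B: cost=400, card=400
step 2: join A via hash
    card(P join A) = 400*120/(200) = 240
    cost = 400 + 2*120*7 + 400 = 2480
step 3: join C via hash
    card(P join C) = 240*40/(400) = 24
    cost = 2480 + 2*40*6 + 240 = 3200
step 4: join D via merge
    card(P join D) = 24*200/(10) = 480
    cost = 3200 + 24*5 + 200*8 + 24 + 200 = 5144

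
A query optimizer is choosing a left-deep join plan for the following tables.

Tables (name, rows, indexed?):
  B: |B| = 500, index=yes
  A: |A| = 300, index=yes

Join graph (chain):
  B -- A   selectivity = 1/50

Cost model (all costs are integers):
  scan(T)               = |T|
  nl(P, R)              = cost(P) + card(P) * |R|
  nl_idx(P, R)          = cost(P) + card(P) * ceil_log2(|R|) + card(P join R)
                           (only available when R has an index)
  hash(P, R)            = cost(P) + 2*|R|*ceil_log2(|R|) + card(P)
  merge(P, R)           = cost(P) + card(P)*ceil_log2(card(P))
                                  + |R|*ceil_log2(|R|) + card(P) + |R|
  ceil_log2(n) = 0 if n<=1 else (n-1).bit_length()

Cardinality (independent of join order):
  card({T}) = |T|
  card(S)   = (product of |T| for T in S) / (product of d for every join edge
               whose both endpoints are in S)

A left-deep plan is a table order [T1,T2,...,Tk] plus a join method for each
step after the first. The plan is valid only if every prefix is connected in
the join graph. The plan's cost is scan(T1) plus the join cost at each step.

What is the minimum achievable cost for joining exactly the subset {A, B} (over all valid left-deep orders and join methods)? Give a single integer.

Selinger DP over subsets of {A,B}:
  {B}: scan cost=500, card=500
  {A}: scan cost=300, card=300
  {AB}: card=3000; try (B,nl_idx)→6000, (A,hash)→6400, (A,nl_idx)→8000, (B,merge)→8300, (A,merge)→8500, (B,hash)→9600 …(+2); best=6000 via (B,nl_idx)

6000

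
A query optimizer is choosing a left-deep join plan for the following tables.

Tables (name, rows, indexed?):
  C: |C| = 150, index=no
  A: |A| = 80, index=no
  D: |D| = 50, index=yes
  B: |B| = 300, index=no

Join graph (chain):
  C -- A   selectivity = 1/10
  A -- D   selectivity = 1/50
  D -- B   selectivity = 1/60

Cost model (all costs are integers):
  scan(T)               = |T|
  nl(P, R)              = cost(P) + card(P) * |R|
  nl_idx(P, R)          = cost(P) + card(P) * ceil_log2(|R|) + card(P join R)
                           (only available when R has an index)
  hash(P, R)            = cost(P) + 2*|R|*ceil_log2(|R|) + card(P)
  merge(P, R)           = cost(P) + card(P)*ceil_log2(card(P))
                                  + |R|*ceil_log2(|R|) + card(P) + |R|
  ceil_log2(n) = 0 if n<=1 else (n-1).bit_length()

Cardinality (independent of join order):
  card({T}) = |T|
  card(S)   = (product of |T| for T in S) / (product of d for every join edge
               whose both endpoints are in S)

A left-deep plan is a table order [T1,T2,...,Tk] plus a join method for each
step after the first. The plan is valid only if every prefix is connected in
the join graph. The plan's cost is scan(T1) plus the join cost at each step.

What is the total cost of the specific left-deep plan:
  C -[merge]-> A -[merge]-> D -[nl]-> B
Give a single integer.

step 1: scan C: cost=150, card=150
step 2: join A via merge
    card(P join A) = 150*80/(10) = 1200
    cost = 150 + 150*8 + 80*7 + 150 + 80 = 2140
step 3: join D via merge
    card(P join D) = 1200*50/(50) = 1200
    cost = 2140 + 1200*11 + 50*6 + 1200 + 50 = 16890
step 4: join B via nl
    card(P join B) = 1200*300/(60) = 6000
    cost = 16890 + 1200*300 = 376890

376890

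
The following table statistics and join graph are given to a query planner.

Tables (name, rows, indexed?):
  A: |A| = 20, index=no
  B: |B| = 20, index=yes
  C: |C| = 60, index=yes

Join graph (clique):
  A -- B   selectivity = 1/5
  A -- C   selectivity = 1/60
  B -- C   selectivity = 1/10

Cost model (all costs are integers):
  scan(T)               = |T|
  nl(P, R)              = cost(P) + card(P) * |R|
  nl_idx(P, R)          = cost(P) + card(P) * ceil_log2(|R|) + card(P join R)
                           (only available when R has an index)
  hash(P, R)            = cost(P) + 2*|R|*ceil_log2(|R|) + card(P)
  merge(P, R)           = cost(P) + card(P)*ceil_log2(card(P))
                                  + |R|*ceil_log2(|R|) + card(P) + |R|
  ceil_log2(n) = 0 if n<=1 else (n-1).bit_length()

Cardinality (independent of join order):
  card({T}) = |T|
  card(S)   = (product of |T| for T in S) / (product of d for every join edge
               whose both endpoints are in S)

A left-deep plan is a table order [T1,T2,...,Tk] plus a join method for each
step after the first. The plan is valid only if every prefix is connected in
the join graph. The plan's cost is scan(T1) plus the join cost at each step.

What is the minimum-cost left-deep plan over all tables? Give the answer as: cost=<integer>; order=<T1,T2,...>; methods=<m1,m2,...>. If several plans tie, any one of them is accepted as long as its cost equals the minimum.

Selinger DP (subsets sized 1..n):
  {A}: scan cost=20, card=20
  {B}: scan cost=20, card=20
  {C}: scan cost=60, card=60
  {AB}: card=80; try (B,nl_idx)→200, (B,hash)→240, (A,hash)→240, (B,merge)→260, (A,merge)→260, (B,nl)→420 …(+1); best=200 via (B,nl_idx)
  {AC}: card=20; try (C,nl_idx)→160, (A,hash)→320, (C,merge)→560, (A,merge)→600, (C,hash)→760, (C,nl)→1220 …(+1); best=160 via (C,nl_idx)
  {BC}: card=120; try (C,nl_idx)→260, (B,hash)→320, (B,nl_idx)→480, (C,merge)→560, (B,merge)→600, (C,hash)→760 …(+2); best=260 via (C,nl_idx)
  {ABC}: card=8; try (B,nl_idx)→268, (B,hash)→380, (B,merge)→400, (B,nl)→560, (A,hash)→580, (C,nl_idx)→688 …(+5); best=268 via (B,nl_idx)

cost=268; order=A,C,B; methods=nl_idx,nl_idx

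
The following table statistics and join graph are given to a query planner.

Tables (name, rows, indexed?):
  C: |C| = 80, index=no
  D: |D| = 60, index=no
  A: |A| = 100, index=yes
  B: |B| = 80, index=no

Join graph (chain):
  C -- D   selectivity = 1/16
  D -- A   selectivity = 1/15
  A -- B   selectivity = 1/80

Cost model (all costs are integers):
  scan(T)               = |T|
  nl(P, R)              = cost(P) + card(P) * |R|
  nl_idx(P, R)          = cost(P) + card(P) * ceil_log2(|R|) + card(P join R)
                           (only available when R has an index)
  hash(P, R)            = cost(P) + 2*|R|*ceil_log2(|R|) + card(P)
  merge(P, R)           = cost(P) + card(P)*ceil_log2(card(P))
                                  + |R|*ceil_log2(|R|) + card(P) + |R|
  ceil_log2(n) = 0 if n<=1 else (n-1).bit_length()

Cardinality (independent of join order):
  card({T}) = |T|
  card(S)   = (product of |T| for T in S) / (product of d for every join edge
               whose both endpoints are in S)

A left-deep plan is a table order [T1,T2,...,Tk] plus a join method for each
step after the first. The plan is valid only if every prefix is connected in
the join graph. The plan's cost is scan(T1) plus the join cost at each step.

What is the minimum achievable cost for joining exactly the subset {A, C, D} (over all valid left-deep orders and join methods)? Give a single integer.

2400

Selinger DP over subsets of {A,C,D}:
  {C}: scan cost=80, card=80
  {D}: scan cost=60, card=60
  {A}: scan cost=100, card=100
  {CD}: card=300; try (D,hash)→880, (C,merge)→1120, (D,merge)→1140, (C,hash)→1240, (C,nl)→4860, (D,nl)→4880; best=880 via (D,hash)
  {AD}: card=400; try (A,nl_idx)→880, (D,hash)→920, (A,merge)→1280, (D,merge)→1320, (A,hash)→1520, (A,nl)→6060 …(+1); best=880 via (A,nl_idx)
  {ACD}: card=2000; try (C,hash)→2400, (A,hash)→2580, (A,merge)→4680, (A,nl_idx)→4980, (C,merge)→5520, (A,nl)→30880 …(+1); best=2400 via (C,hash)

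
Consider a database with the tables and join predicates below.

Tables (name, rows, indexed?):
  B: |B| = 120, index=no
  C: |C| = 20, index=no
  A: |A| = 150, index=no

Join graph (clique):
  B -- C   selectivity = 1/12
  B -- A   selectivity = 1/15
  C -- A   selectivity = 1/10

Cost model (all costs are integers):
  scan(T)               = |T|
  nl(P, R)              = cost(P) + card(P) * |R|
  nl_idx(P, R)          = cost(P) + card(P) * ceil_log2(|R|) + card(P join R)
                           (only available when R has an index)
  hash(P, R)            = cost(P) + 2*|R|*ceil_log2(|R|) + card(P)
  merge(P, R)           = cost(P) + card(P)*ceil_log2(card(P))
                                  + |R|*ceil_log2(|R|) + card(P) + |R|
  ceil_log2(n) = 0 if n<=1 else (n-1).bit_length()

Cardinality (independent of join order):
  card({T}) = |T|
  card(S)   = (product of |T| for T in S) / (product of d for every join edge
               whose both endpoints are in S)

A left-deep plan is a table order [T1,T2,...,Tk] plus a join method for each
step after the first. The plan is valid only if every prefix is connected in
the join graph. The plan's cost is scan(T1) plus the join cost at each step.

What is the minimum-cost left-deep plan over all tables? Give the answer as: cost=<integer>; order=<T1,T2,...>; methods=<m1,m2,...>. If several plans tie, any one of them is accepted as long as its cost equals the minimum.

cost=2480; order=A,C,B; methods=hash,hash

Selinger DP (subsets sized 1..n):
  {B}: scan cost=120, card=120
  {C}: scan cost=20, card=20
  {A}: scan cost=150, card=150
  {BC}: card=200; try (C,hash)→440, (B,merge)→1100, (C,merge)→1200, (B,hash)→1720, (B,nl)→2420, (C,nl)→2520; best=440 via (C,hash)
  {AB}: card=1200; try (B,hash)→1980, (A,merge)→2430, (B,merge)→2460, (A,hash)→2640, (A,nl)→18120, (B,nl)→18150; best=1980 via (B,hash)
  {AC}: card=300; try (C,hash)→500, (A,merge)→1490, (C,merge)→1620, (A,hash)→2440, (A,nl)→3020, (C,nl)→3150; best=500 via (C,hash)
  {ABC}: card=200; try (B,hash)→2480, (A,hash)→3040, (C,hash)→3380, (A,merge)→3590, (B,merge)→4460, (C,merge)→16500 …(+3); best=2480 via (B,hash)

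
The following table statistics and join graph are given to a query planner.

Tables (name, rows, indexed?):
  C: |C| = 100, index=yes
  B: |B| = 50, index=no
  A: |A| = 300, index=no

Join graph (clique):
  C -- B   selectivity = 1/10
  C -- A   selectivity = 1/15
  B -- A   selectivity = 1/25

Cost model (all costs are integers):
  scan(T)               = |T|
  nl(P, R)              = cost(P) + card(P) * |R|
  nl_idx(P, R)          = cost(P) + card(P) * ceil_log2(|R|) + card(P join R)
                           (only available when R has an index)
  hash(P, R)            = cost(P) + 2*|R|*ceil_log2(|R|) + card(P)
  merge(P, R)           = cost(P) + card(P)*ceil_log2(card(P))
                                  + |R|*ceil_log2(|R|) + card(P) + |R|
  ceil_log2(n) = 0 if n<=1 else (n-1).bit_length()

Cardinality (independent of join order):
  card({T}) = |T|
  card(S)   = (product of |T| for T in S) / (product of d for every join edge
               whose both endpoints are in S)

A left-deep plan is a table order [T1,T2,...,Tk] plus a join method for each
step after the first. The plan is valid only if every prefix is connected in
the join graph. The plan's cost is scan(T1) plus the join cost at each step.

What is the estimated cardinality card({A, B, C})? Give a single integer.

Tables in S: A(300), B(50), C(100)
Edges inside S: C-B(d=10), C-A(d=15), B-A(d=25)
numerator = 300 * 50 * 100 = 1500000
denominator = 10 * 15 * 25 = 3750
card(S) = 1500000 / 3750 = 400

400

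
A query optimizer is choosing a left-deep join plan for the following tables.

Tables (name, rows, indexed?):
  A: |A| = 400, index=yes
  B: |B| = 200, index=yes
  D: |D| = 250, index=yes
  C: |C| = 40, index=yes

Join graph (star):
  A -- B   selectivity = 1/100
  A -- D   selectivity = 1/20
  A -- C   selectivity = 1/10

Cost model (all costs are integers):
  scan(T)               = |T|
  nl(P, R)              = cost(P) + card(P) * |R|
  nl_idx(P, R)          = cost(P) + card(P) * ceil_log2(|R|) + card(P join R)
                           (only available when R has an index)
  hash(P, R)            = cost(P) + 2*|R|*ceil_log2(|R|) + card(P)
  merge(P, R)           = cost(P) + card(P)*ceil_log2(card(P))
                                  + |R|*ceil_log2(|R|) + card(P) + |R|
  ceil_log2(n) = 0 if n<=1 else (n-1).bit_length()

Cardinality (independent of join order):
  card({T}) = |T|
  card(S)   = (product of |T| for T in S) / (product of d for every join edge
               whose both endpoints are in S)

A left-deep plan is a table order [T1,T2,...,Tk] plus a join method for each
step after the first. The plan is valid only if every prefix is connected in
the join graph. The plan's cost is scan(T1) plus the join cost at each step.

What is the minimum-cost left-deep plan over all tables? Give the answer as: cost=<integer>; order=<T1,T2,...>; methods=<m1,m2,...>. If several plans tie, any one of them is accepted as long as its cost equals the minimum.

Selinger DP (subsets sized 1..n):
  {A}: scan cost=400, card=400
  {B}: scan cost=200, card=200
  {D}: scan cost=250, card=250
  {C}: scan cost=40, card=40
  {AB}: card=800; try (A,nl_idx)→2800, (B,hash)→4000, (B,nl_idx)→4400, (A,merge)→6000, (B,merge)→6200, (A,hash)→7600 …(+2); best=2800 via (A,nl_idx)
  {AD}: card=5000; try (D,hash)→4800, (A,merge)→6500, (D,merge)→6650, (A,nl_idx)→7500, (A,hash)→7700, (D,nl_idx)→8600 …(+2); best=4800 via (D,hash)
  {AC}: card=1600; try (C,hash)→1280, (A,nl_idx)→2000, (A,merge)→4320, (C,nl_idx)→4400, (C,merge)→4680, (A,hash)→7280 …(+2); best=1280 via (C,hash)
  {ABD}: card=10000; try (D,hash)→7600, (B,hash)→13000, (D,merge)→13850, (D,nl_idx)→19200, (B,nl_idx)→54800, (B,merge)→76600 …(+2); best=7600 via (D,hash)
  {ABC}: card=3200; try (C,hash)→4080, (B,hash)→6080, (C,nl_idx)→10800, (C,merge)→11880, (B,nl_idx)→17280, (B,merge)→22280 …(+2); best=4080 via (C,hash)
  {ACD}: card=20000; try (D,hash)→6880, (C,hash)→10280, (D,merge)→22730, (D,nl_idx)→34080, (C,nl_idx)→54800, (C,merge)→75080 …(+2); best=6880 via (D,hash)
  {ABCD}: card=40000; try (D,hash)→11280, (C,hash)→18080, (B,hash)→30080, (D,merge)→47930, (D,nl_idx)→69680, (C,nl_idx)→107600 …(+6); best=11280 via (D,hash)

cost=11280; order=B,A,C,D; methods=nl_idx,hash,hash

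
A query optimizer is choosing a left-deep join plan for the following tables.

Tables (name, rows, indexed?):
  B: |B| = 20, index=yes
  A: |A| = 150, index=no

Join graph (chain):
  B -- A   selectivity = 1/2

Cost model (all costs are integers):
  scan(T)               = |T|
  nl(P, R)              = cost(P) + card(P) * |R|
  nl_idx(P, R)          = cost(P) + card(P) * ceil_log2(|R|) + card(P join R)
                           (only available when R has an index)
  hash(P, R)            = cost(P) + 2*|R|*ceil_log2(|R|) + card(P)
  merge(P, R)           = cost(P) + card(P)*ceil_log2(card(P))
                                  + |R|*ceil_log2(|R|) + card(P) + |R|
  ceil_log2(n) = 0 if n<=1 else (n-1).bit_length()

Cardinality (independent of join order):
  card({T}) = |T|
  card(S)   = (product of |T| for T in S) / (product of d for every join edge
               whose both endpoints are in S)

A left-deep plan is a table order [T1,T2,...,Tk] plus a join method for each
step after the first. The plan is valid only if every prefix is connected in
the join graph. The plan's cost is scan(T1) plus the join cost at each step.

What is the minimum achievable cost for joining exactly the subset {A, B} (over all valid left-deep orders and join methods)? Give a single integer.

500

Selinger DP over subsets of {A,B}:
  {B}: scan cost=20, card=20
  {A}: scan cost=150, card=150
  {AB}: card=1500; try (B,hash)→500, (A,merge)→1490, (B,merge)→1620, (B,nl_idx)→2400, (A,hash)→2440, (A,nl)→3020 …(+1); best=500 via (B,hash)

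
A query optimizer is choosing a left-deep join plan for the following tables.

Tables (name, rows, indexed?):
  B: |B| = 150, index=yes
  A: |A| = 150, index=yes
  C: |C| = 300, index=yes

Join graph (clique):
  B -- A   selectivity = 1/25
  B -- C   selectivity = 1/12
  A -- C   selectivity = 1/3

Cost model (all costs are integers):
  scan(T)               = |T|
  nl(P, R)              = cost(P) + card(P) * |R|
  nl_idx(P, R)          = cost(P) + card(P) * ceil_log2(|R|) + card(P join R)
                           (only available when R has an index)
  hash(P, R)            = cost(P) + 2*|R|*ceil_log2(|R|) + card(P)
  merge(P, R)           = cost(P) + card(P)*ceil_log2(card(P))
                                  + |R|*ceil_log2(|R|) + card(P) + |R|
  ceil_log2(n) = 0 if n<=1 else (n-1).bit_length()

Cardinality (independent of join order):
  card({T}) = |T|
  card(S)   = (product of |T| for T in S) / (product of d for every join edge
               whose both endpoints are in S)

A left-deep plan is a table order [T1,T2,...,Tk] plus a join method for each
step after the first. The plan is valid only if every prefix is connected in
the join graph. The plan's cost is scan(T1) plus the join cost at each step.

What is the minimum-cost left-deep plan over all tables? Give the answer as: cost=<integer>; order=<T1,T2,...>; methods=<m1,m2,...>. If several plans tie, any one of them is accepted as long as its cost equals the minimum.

Selinger DP (subsets sized 1..n):
  {B}: scan cost=150, card=150
  {A}: scan cost=150, card=150
  {C}: scan cost=300, card=300
  {AB}: card=900; try (B,nl_idx)→2250, (A,nl_idx)→2250, (B,hash)→2700, (A,hash)→2700, (B,merge)→2850, (A,merge)→2850 …(+2); best=2250 via (B,nl_idx)
  {BC}: card=3750; try (B,hash)→3000, (C,merge)→4500, (B,merge)→4650, (C,nl_idx)→5250, (C,hash)→5700, (B,nl_idx)→6450 …(+2); best=3000 via (B,hash)
  {AC}: card=15000; try (A,hash)→3000, (C,merge)→4500, (A,merge)→4650, (C,hash)→5700, (C,nl_idx)→16500, (A,nl_idx)→17700 …(+2); best=3000 via (A,hash)
  {ABC}: card=7500; try (C,hash)→8550, (A,hash)→9150, (C,merge)→15150, (C,nl_idx)→17850, (B,hash)→20400, (A,nl_idx)→40500 …(+6); best=8550 via (C,hash)

cost=8550; order=A,B,C; methods=nl_idx,hash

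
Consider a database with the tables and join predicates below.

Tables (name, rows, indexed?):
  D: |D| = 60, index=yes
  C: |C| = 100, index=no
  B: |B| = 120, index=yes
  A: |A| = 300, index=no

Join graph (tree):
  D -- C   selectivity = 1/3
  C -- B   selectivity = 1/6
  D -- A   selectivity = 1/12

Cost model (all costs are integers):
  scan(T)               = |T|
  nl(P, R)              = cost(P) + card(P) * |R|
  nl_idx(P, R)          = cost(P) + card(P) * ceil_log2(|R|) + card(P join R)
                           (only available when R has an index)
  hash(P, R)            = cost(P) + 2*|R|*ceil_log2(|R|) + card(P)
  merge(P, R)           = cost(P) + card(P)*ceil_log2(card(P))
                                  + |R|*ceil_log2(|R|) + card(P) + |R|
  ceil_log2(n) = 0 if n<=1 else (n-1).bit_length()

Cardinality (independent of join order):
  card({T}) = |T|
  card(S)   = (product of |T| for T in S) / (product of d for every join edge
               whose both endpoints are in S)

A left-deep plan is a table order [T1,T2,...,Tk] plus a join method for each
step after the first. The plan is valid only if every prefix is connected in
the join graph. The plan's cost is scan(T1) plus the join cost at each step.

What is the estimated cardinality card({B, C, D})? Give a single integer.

Tables in S: B(120), C(100), D(60)
Edges inside S: D-C(d=3), C-B(d=6)
numerator = 120 * 100 * 60 = 720000
denominator = 3 * 6 = 18
card(S) = 720000 / 18 = 40000

40000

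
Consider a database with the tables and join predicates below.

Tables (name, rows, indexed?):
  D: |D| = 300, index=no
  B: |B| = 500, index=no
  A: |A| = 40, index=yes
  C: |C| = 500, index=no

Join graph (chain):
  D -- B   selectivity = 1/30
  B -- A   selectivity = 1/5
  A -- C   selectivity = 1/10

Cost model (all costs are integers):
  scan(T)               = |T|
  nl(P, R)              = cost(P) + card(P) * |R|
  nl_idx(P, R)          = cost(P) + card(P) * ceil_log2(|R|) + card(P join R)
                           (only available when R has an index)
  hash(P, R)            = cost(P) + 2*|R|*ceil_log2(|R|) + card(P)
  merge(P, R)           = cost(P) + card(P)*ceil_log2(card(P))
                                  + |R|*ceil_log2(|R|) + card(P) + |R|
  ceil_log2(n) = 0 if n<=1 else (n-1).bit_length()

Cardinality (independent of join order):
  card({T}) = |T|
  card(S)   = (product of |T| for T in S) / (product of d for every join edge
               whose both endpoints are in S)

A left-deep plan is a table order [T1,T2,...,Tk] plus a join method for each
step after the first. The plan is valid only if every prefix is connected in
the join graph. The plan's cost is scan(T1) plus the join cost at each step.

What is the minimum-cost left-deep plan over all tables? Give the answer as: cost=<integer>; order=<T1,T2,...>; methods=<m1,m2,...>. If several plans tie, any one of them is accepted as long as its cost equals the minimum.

cost=59880; order=B,A,D,C; methods=hash,hash,hash

Selinger DP (subsets sized 1..n):
  {D}: scan cost=300, card=300
  {B}: scan cost=500, card=500
  {A}: scan cost=40, card=40
  {C}: scan cost=500, card=500
  {BD}: card=5000; try (D,hash)→6400, (B,merge)→8300, (D,merge)→8500, (B,hash)→9600, (B,nl)→150300, (D,nl)→150500; best=6400 via (D,hash)
  {AB}: card=4000; try (A,hash)→1480, (B,merge)→5320, (A,merge)→5780, (A,nl_idx)→7500, (B,hash)→9080, (B,nl)→20040 …(+1); best=1480 via (A,hash)
  {AC}: card=2000; try (A,hash)→1480, (C,merge)→5320, (A,nl_idx)→5500, (A,merge)→5780, (C,hash)→9080, (C,nl)→20040 …(+1); best=1480 via (A,hash)
  {ABD}: card=40000; try (D,hash)→10880, (A,hash)→11880, (D,merge)→56480, (A,nl_idx)→76400, (A,merge)→76680, (A,nl)→206400 …(+1); best=10880 via (D,hash)
  {ABC}: card=200000; try (B,hash)→12480, (C,hash)→14480, (B,merge)→30480, (C,merge)→58480, (B,nl)→1001480, (C,nl)→2001480; best=12480 via (B,hash)
  {ABCD}: card=2000000; try (C,hash)→59880, (D,hash)→217880, (C,merge)→695880, (D,merge)→3815480, (C,nl)→20010880, (D,nl)→60012480; best=59880 via (C,hash)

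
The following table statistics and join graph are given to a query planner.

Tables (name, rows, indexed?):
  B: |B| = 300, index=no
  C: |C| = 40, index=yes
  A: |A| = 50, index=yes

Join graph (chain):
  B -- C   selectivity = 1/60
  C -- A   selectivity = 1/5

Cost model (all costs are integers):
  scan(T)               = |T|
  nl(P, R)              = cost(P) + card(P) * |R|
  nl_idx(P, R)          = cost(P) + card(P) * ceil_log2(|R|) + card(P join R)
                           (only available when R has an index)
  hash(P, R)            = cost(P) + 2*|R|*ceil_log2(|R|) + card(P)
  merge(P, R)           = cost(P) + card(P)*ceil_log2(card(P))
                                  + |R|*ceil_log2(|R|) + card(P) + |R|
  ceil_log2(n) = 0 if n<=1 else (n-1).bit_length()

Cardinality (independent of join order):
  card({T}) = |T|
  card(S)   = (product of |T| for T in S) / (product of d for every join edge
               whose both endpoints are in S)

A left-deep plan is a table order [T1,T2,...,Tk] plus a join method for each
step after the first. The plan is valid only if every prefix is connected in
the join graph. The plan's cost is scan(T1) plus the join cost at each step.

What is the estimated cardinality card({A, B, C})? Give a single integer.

2000

Tables in S: A(50), B(300), C(40)
Edges inside S: B-C(d=60), C-A(d=5)
numerator = 50 * 300 * 40 = 600000
denominator = 60 * 5 = 300
card(S) = 600000 / 300 = 2000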